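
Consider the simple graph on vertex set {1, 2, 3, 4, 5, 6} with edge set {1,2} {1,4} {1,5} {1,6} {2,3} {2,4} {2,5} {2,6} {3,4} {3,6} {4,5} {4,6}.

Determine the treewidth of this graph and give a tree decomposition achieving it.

Treewidth 3.
Bags: B1 = {1, 2, 4, 5}  B2 = {1, 2, 4, 6}  B3 = {2, 3, 4, 6}
Tree: B1–B2, B2–B3

The largest bag has 4 vertices, giving width 3; this decomposition certifies tw(G) ≤ 3. On the other hand G contains the 4-clique {1, 2, 4, 5}. A clique must lie in a single bag of any decomposition, so no decomposition can have width below 3. Combining the bounds, tw(G) = 3.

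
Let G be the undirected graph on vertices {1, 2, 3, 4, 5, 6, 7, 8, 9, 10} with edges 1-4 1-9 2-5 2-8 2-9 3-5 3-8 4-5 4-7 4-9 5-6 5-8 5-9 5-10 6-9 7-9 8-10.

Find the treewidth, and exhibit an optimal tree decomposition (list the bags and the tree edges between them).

Treewidth 2.
Bags: B1 = {4, 5, 9}  B2 = {4, 7, 9}  B3 = {5, 6, 9}  B4 = {1, 4, 9}  B5 = {2, 5, 9}  B6 = {2, 5, 8}  B7 = {3, 5, 8}  B8 = {5, 8, 10}
Tree: B1–B2, B1–B3, B1–B4, B1–B5, B5–B6, B6–B7, B7–B8

The largest bag has 3 vertices, giving width 2; this decomposition certifies tw(G) ≤ 2. Conversely, {1, 4, 9} is a clique of size 3, and the vertices of any clique must share a bag in every tree decomposition; so some bag has ≥ 3 vertices and tw(G) ≥ 2. Hence tw(G) = 2 exactly.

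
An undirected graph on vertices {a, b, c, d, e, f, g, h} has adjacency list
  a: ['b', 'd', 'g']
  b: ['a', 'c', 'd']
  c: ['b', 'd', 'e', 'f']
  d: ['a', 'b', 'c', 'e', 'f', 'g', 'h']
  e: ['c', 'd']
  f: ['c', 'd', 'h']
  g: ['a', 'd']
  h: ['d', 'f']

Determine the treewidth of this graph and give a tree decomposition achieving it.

Each bag holds 3 vertices, so the decomposition has width 2, which upper-bounds the treewidth. Conversely, {a, d, g} is a clique of size 3, and the vertices of any clique must share a bag in every tree decomposition; so some bag has ≥ 3 vertices and tw(G) ≥ 2. Therefore the treewidth is 2.

Treewidth 2.
Bags: B1 = {a, b, d}  B2 = {b, c, d}  B3 = {c, d, e}  B4 = {c, d, f}  B5 = {d, f, h}  B6 = {a, d, g}
Tree: B1–B2, B2–B3, B2–B4, B4–B5, B1–B6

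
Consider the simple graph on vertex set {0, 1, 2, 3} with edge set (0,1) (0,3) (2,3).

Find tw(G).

A width-1 tree decomposition is:
Bags: B1 = {2, 3}  B2 = {0, 3}  B3 = {0, 1}
Tree: B1–B2, B2–B3
Each bag holds 2 vertices, so the decomposition has width 1, which upper-bounds the treewidth. Since G has at least one edge (e.g. 2–3), it is not an edgeless graph, so tw(G) ≥ 1. The upper and lower bounds meet at 1, so that is the treewidth.

1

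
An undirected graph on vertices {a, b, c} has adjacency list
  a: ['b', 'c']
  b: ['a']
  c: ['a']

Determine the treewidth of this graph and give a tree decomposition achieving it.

Each bag holds 2 vertices, so the decomposition has width 1, which upper-bounds the treewidth. Since G has at least one edge (e.g. a–b), it is not an edgeless graph, so tw(G) ≥ 1. Hence tw(G) = 1 exactly.

Treewidth 1.
Bags: B1 = {a, b}  B2 = {a, c}
Tree: B1–B2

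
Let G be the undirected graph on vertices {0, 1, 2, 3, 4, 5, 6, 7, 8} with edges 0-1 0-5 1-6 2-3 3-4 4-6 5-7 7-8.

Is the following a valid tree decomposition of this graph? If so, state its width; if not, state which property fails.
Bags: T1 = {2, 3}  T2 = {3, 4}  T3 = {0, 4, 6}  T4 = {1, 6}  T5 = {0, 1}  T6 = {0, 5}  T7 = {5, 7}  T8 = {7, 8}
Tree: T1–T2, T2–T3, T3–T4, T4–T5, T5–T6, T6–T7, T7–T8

No — bags containing vertex 0 are not connected in the tree.

A tree decomposition must satisfy three properties: every vertex lies in some bag; for every edge, both endpoints lie together in some bag; and for every vertex, the bags containing it form a connected subtree. Here bags containing vertex 0 are not connected in the tree, so the decomposition is invalid.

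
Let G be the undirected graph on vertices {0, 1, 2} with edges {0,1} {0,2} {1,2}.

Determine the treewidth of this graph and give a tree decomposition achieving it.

A single bag containing all 3 vertices is trivially a valid decomposition of width 2. For the lower bound, the 3 vertices {0, 1, 2} are pairwise adjacent, and any tree decomposition puts a clique entirely inside one bag — forcing width ≥ 2. Hence tw(G) = 2 exactly.

Treewidth 2.
Bags: B1 = {0, 1, 2}
Tree: (single bag)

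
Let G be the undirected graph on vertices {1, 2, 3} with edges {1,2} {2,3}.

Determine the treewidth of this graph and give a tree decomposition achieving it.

Treewidth 1.
Bags: B1 = {1, 2}  B2 = {2, 3}
Tree: B1–B2

Every bag has size at most 2, so the width is 2 − 1 = 1 and tw(G) ≤ 1. G has an edge, so its treewidth is at least 1. The upper and lower bounds meet at 1, so that is the treewidth.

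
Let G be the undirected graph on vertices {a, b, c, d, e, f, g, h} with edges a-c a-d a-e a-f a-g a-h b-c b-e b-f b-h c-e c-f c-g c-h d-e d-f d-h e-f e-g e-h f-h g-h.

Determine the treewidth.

A width-4 tree decomposition is:
Bags: B1 = {a, c, e, f, h}  B2 = {a, d, e, f, h}  B3 = {a, c, e, g, h}  B4 = {b, c, e, f, h}
Tree: B1–B2, B1–B3, B1–B4
Every bag has size at most 5, so the width is 5 − 1 = 4 and tw(G) ≤ 4. For the lower bound, the 5 vertices {a, c, e, g, h} are pairwise adjacent, and any tree decomposition puts a clique entirely inside one bag — forcing width ≥ 4. Hence tw(G) = 4 exactly.

4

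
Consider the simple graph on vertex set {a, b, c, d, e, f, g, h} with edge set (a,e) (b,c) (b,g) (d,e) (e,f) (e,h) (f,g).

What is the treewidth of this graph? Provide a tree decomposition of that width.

Every bag has size at most 2, so the width is 2 − 1 = 1 and tw(G) ≤ 1. G has an edge, so its treewidth is at least 1. Hence tw(G) = 1 exactly.

Treewidth 1.
One optimal decomposition is:
Bags: B1 = {e, h}  B2 = {a, e}  B3 = {e, f}  B4 = {f, g}  B5 = {b, g}  B6 = {d, e}  B7 = {b, c}
Tree: B1–B2, B2–B3, B3–B4, B4–B5, B1–B6, B5–B7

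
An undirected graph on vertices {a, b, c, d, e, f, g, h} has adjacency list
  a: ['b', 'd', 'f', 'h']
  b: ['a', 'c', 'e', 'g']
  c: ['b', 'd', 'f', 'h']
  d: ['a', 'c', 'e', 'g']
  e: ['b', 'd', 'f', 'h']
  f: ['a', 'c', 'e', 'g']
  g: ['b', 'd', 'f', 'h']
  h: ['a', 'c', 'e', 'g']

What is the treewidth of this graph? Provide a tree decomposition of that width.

Each bag holds 5 vertices, so the decomposition has width 4, which upper-bounds the treewidth. For the lower bound: the 5 vertex sets {a,d}, {b,g}, {c,h}, {f}, {e} are disjoint, each induces a connected subgraph, and every pair is joined by at least one edge of G. Contracting each set to a single vertex therefore yields K_{5} as a minor, and since treewidth is minor-monotone, tw(G) ≥ tw(K_{5}) = 4. Combining the bounds, tw(G) = 4.

Treewidth 4.
Bags: B1 = {a, b, d, f, h}  B2 = {b, d, f, g, h}  B3 = {b, c, d, f, h}  B4 = {b, d, e, f, h}
Tree: B1–B2, B2–B3, B3–B4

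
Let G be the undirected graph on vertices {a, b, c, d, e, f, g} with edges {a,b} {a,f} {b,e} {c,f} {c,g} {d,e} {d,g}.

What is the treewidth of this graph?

2

A width-2 tree decomposition is:
Bags: B1 = {d, e, g}  B2 = {b, e, g}  B3 = {a, b, g}  B4 = {a, f, g}  B5 = {c, f, g}
Tree: B1–B2, B2–B3, B3–B4, B4–B5
Each bag holds 3 vertices, so the decomposition has width 2, which upper-bounds the treewidth. Since g–d–e–b–a–f–c–g is a cycle in G, G is not acyclic. Forests are exactly the graphs of treewidth ≤ 1, so tw(G) ≥ 2. Hence tw(G) = 2 exactly.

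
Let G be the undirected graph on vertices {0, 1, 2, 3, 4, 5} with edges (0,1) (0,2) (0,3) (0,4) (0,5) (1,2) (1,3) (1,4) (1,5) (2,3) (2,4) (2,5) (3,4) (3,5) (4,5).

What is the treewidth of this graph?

5

A width-5 tree decomposition is:
Bags: B1 = {0, 1, 2, 3, 4, 5}
Tree: (single bag)
With just one bag of size 6, the width is 6 − 1 = 5, so tw(G) ≤ 5. For the lower bound, the 6 vertices {0, 1, 2, 3, 4, 5} are pairwise adjacent, and any tree decomposition puts a clique entirely inside one bag — forcing width ≥ 5. The upper and lower bounds meet at 5, so that is the treewidth.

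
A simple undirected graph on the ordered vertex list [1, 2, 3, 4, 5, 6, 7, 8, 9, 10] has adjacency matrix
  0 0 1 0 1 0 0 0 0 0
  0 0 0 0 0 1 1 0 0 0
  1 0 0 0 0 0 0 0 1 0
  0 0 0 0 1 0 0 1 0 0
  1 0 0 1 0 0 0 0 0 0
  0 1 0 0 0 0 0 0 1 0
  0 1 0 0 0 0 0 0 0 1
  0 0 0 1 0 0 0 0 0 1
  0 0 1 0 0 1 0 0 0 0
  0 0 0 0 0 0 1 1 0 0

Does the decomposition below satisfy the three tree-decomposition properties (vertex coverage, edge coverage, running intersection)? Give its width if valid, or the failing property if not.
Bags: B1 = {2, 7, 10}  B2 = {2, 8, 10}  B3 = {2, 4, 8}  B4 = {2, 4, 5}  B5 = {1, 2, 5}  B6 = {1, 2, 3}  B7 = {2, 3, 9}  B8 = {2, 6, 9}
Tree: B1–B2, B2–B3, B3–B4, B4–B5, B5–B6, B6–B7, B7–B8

Yes; width 2.

Checking the three conditions: (i) the bags cover all of {1, 2, 3, 4, 5, 6, 7, 8, 9, 10}; (ii) for each edge, some bag contains both endpoints; (iii) the bags containing any fixed vertex form a subtree. All hold, so the decomposition is valid with width 3 − 1 = 2.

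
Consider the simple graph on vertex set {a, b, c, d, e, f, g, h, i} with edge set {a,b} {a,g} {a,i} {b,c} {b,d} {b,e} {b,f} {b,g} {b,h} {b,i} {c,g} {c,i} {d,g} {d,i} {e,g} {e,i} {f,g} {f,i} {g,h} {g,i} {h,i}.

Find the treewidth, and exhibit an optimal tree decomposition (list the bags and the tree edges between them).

Treewidth 3.
Bags: B1 = {a, b, g, i}  B2 = {b, d, g, i}  B3 = {b, c, g, i}  B4 = {b, e, g, i}  B5 = {b, g, h, i}  B6 = {b, f, g, i}
Tree: B1–B2, B1–B3, B3–B4, B3–B5, B3–B6

Each bag holds 4 vertices, so the decomposition has width 3, which upper-bounds the treewidth. Conversely, {b, d, g, i} is a clique of size 4, and the vertices of any clique must share a bag in every tree decomposition; so some bag has ≥ 4 vertices and tw(G) ≥ 3. Hence tw(G) = 3 exactly.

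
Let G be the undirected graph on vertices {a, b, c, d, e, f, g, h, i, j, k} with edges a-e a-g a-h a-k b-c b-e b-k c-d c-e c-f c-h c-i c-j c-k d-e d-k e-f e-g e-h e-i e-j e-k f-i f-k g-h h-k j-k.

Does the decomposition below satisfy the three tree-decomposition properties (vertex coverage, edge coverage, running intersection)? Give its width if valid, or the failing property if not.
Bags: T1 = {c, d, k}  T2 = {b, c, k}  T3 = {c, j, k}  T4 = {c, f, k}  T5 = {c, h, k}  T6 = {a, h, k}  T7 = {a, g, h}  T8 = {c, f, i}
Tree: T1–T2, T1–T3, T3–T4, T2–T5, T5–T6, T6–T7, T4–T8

A tree decomposition must satisfy three properties: every vertex lies in some bag; for every edge, both endpoints lie together in some bag; and for every vertex, the bags containing it form a connected subtree. Here vertex e appears in no bag, so the decomposition is invalid.

No — vertex e appears in no bag.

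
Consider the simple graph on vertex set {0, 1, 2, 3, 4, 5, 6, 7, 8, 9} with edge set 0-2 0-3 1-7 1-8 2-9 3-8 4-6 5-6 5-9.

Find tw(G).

1

A width-1 tree decomposition is:
Bags: B1 = {4, 6}  B2 = {5, 6}  B3 = {5, 9}  B4 = {2, 9}  B5 = {0, 2}  B6 = {0, 3}  B7 = {3, 8}  B8 = {1, 8}  B9 = {1, 7}
Tree: B1–B2, B2–B3, B3–B4, B4–B5, B5–B6, B6–B7, B7–B8, B8–B9
The largest bag has 2 vertices, giving width 1; this decomposition certifies tw(G) ≤ 1. G has an edge, so its treewidth is at least 1. Combining the bounds, tw(G) = 1.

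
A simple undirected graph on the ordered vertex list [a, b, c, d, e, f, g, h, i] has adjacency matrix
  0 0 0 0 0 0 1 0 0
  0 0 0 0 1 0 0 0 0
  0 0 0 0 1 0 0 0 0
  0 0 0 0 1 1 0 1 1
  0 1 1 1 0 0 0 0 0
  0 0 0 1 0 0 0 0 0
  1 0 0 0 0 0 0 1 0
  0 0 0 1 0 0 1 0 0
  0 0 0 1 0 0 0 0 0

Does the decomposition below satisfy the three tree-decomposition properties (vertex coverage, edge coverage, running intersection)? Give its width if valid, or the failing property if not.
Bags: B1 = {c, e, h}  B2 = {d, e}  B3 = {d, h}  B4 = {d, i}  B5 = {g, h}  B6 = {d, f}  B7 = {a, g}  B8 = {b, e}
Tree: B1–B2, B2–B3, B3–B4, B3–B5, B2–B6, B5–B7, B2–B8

No — bags containing vertex h are not connected in the tree.

A tree decomposition must satisfy three properties: every vertex lies in some bag; for every edge, both endpoints lie together in some bag; and for every vertex, the bags containing it form a connected subtree. Here bags containing vertex h are not connected in the tree, so the decomposition is invalid.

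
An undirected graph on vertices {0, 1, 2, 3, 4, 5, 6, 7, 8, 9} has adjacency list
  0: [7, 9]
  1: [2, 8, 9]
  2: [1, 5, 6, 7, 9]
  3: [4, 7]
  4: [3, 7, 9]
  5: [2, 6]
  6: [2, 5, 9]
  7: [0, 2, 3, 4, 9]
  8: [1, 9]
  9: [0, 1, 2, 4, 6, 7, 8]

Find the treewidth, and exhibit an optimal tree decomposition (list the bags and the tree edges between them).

Treewidth 2.
Bags: B1 = {1, 2, 9}  B2 = {2, 7, 9}  B3 = {2, 6, 9}  B4 = {0, 7, 9}  B5 = {2, 5, 6}  B6 = {1, 8, 9}  B7 = {4, 7, 9}  B8 = {3, 4, 7}
Tree: B1–B2, B1–B3, B2–B4, B3–B5, B1–B6, B2–B7, B7–B8

Every bag has size at most 3, so the width is 3 − 1 = 2 and tw(G) ≤ 2. On the other hand G contains the 3-clique {0, 7, 9}. A clique must lie in a single bag of any decomposition, so no decomposition can have width below 2. Hence tw(G) = 2 exactly.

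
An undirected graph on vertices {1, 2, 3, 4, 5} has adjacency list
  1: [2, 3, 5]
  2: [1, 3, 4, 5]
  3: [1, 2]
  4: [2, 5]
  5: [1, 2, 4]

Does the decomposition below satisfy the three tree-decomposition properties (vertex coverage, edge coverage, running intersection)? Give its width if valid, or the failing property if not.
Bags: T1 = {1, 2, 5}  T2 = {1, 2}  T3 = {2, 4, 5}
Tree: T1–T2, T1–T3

A tree decomposition must satisfy three properties: every vertex lies in some bag; for every edge, both endpoints lie together in some bag; and for every vertex, the bags containing it form a connected subtree. Here vertex 3 appears in no bag, so the decomposition is invalid.

No — vertex 3 appears in no bag.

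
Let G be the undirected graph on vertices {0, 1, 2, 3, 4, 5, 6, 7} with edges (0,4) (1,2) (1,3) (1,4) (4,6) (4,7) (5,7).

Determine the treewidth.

A width-1 tree decomposition is:
Bags: B1 = {1, 4}  B2 = {1, 3}  B3 = {0, 4}  B4 = {1, 2}  B5 = {4, 6}  B6 = {4, 7}  B7 = {5, 7}
Tree: B1–B2, B1–B3, B2–B4, B3–B5, B1–B6, B6–B7
Each bag holds 2 vertices, so the decomposition has width 1, which upper-bounds the treewidth. Any graph with an edge has treewidth ≥ 1, and G has the edge 1–4. Hence tw(G) = 1 exactly.

1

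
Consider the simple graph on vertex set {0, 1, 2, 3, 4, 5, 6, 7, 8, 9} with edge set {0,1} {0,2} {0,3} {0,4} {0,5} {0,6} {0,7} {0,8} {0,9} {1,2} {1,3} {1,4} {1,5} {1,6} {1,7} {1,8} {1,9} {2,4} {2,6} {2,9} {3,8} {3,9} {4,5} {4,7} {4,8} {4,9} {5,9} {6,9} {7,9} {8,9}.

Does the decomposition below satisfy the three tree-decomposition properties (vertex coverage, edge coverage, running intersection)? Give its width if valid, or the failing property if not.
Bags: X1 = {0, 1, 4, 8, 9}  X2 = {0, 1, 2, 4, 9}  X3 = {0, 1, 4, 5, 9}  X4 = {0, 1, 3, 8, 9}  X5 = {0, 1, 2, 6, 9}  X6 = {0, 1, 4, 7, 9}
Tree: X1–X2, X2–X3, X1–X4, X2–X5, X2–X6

Every vertex of G appears in some bag (union = {0, 1, 2, 3, 4, 5, 6, 7, 8, 9}); every edge is covered by a bag; and for each vertex v the set of bags containing v is connected in the bag tree. The decomposition is therefore valid. The largest bag has 5 vertices, so the width is 4.

Yes; width 4.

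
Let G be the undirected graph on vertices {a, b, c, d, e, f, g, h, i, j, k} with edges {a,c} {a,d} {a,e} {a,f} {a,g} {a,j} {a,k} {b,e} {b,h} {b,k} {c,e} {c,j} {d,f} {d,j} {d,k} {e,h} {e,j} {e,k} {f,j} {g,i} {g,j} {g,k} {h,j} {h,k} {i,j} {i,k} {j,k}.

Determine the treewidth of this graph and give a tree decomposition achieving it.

The largest bag has 4 vertices, giving width 3; this decomposition certifies tw(G) ≤ 3. Conversely, {a, c, e, j} is a clique of size 4, and the vertices of any clique must share a bag in every tree decomposition; so some bag has ≥ 4 vertices and tw(G) ≥ 3. The upper and lower bounds meet at 3, so that is the treewidth.

Treewidth 3.
Bags: B1 = {a, e, j, k}  B2 = {e, h, j, k}  B3 = {a, c, e, j}  B4 = {a, g, j, k}  B5 = {g, i, j, k}  B6 = {a, d, j, k}  B7 = {a, d, f, j}  B8 = {b, e, h, k}
Tree: B1–B2, B1–B3, B1–B4, B4–B5, B1–B6, B6–B7, B2–B8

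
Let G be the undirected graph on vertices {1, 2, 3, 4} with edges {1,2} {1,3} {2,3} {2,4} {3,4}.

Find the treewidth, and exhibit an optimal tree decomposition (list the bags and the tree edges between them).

Every bag has size at most 3, so the width is 3 − 1 = 2 and tw(G) ≤ 2. Conversely, {1, 2, 3} is a clique of size 3, and the vertices of any clique must share a bag in every tree decomposition; so some bag has ≥ 3 vertices and tw(G) ≥ 2. Combining the bounds, tw(G) = 2.

Treewidth 2.
One such decomposition:
Bags: B1 = {1, 2, 3}  B2 = {2, 3, 4}
Tree: B1–B2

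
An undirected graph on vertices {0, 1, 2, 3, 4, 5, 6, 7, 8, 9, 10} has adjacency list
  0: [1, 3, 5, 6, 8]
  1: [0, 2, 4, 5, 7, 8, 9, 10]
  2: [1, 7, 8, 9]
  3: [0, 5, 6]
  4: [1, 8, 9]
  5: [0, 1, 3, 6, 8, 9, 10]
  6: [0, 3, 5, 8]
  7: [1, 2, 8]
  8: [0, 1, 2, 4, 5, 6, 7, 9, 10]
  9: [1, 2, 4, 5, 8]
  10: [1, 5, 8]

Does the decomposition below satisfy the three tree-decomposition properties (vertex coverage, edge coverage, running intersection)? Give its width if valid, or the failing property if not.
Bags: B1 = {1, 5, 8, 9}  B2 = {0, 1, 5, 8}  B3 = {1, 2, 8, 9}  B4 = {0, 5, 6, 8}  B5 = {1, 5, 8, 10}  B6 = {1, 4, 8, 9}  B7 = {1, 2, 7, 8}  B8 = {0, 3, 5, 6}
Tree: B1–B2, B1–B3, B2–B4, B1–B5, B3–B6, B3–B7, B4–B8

Vertex coverage: the bags together contain {0, 1, 2, 3, 4, 5, 6, 7, 8, 9, 10}, the full vertex set. Edge coverage: each edge of G has both endpoints in at least one bag. Running intersection: for every vertex, the bags containing it form a connected subtree. All three properties hold, so this is a valid tree decomposition of width max|bag| − 1 = 3, and hence tw(G) ≤ 3.

Yes; width 3.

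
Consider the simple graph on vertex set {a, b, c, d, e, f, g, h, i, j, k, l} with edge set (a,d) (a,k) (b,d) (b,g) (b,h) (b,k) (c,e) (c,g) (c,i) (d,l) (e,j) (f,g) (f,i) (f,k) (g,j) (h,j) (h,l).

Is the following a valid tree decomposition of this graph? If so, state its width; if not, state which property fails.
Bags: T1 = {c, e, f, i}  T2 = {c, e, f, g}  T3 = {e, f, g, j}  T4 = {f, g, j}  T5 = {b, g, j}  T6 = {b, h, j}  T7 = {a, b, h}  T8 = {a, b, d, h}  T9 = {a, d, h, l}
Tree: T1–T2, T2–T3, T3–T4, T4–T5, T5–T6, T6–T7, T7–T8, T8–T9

No — vertex k appears in no bag.

A tree decomposition must satisfy three properties: every vertex lies in some bag; for every edge, both endpoints lie together in some bag; and for every vertex, the bags containing it form a connected subtree. Here vertex k appears in no bag, so the decomposition is invalid.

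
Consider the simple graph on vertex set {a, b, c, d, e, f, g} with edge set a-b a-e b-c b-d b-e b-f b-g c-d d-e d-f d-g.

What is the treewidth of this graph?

A width-2 tree decomposition is:
Bags: B1 = {b, d, e}  B2 = {b, d, g}  B3 = {a, b, e}  B4 = {b, d, f}  B5 = {b, c, d}
Tree: B1–B2, B1–B3, B2–B4, B1–B5
Every bag has size at most 3, so the width is 3 − 1 = 2 and tw(G) ≤ 2. On the other hand G contains the 3-clique {b, d, g}. A clique must lie in a single bag of any decomposition, so no decomposition can have width below 2. Combining the bounds, tw(G) = 2.

2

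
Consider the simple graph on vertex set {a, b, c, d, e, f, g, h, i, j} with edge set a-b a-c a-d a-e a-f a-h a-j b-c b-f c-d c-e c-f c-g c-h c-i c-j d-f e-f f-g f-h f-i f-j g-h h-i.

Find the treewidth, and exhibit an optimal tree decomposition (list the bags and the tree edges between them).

Treewidth 3.
One such decomposition:
Bags: B1 = {c, f, h, i}  B2 = {c, f, g, h}  B3 = {a, c, f, h}  B4 = {a, b, c, f}  B5 = {a, c, f, j}  B6 = {a, c, e, f}  B7 = {a, c, d, f}
Tree: B1–B2, B1–B3, B3–B4, B4–B5, B3–B6, B5–B7

Every bag has size at most 4, so the width is 4 − 1 = 3 and tw(G) ≤ 3. On the other hand G contains the 4-clique {c, f, g, h}. A clique must lie in a single bag of any decomposition, so no decomposition can have width below 3. Therefore the treewidth is 3.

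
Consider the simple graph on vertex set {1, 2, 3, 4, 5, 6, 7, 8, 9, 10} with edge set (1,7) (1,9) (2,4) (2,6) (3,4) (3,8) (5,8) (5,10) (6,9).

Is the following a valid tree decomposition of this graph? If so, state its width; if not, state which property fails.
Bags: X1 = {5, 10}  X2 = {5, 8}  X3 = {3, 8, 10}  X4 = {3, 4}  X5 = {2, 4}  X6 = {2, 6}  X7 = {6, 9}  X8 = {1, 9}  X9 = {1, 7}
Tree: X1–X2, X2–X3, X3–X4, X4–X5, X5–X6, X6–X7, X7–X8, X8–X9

A tree decomposition must satisfy three properties: every vertex lies in some bag; for every edge, both endpoints lie together in some bag; and for every vertex, the bags containing it form a connected subtree. Here bags containing vertex 10 are not connected in the tree, so the decomposition is invalid.

No — bags containing vertex 10 are not connected in the tree.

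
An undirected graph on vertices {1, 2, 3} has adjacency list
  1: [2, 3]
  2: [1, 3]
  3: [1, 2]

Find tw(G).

2

A width-2 tree decomposition is:
Bags: B1 = {1, 2, 3}
Tree: (single bag)
A single bag containing all 3 vertices is trivially a valid decomposition of width 2. On the other hand G contains the 3-clique {1, 2, 3}. A clique must lie in a single bag of any decomposition, so no decomposition can have width below 2. Therefore the treewidth is 2.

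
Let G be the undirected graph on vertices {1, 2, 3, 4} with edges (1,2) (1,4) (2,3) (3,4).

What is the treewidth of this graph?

A width-2 tree decomposition is:
Bags: B1 = {2, 3, 4}  B2 = {1, 2, 4}
Tree: B1–B2
The largest bag has 3 vertices, giving width 2; this decomposition certifies tw(G) ≤ 2. The edges 4–3–2–1–4 form a cycle, so G is not a tree and its treewidth is at least 2. The upper and lower bounds meet at 2, so that is the treewidth.

2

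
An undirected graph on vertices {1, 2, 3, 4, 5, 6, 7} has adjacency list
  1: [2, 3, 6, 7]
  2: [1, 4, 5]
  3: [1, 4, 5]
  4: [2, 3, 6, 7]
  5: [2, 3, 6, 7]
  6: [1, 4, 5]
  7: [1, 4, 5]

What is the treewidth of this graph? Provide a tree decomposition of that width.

Each bag holds 4 vertices, so the decomposition has width 3, which upper-bounds the treewidth. For the lower bound: the 4 vertex sets {2,5}, {4,7}, {1}, {3} are disjoint, each induces a connected subgraph, and every pair is joined by at least one edge of G. Contracting each set to a single vertex therefore yields K_{4} as a minor, and since treewidth is minor-monotone, tw(G) ≥ tw(K_{4}) = 3. Hence tw(G) = 3 exactly.

Treewidth 3.
Bags: B1 = {1, 2, 4, 5}  B2 = {1, 4, 5, 7}  B3 = {1, 3, 4, 5}  B4 = {1, 4, 5, 6}
Tree: B1–B2, B2–B3, B3–B4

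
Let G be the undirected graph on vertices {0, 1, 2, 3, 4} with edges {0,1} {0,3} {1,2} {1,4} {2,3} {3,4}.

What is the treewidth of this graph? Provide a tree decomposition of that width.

The largest bag has 3 vertices, giving width 2; this decomposition certifies tw(G) ≤ 2. For the lower bound, G contains the cycle 2–3–0–1–2, so G is not a forest; only forests have treewidth ≤ 1, hence tw(G) ≥ 2. Combining the bounds, tw(G) = 2.

Treewidth 2.
One optimal decomposition is:
Bags: B1 = {1, 2, 3}  B2 = {0, 1, 3}  B3 = {1, 3, 4}
Tree: B1–B2, B2–B3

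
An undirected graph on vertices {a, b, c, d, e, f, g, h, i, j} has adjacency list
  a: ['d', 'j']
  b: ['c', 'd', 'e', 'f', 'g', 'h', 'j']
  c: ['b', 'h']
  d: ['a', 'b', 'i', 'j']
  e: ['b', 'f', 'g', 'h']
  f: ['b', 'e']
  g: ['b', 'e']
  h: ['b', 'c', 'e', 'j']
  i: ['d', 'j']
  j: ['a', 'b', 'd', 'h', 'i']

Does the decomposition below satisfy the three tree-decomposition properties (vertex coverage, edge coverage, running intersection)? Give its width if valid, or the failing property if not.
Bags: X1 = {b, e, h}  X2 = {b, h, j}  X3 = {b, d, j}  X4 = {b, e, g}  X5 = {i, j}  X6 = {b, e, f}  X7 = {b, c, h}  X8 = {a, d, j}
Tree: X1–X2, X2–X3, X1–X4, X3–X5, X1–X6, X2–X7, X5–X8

A tree decomposition must satisfy three properties: every vertex lies in some bag; for every edge, both endpoints lie together in some bag; and for every vertex, the bags containing it form a connected subtree. Here edge (d,i) lies in no bag, so the decomposition is invalid.

No — edge (d,i) lies in no bag.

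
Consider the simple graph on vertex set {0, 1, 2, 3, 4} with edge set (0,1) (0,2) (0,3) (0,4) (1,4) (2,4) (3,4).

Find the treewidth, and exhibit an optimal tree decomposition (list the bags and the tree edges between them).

Each bag holds 3 vertices, so the decomposition has width 2, which upper-bounds the treewidth. Conversely, {0, 1, 4} is a clique of size 3, and the vertices of any clique must share a bag in every tree decomposition; so some bag has ≥ 3 vertices and tw(G) ≥ 2. Combining the bounds, tw(G) = 2.

Treewidth 2.
One such decomposition:
Bags: B1 = {0, 2, 4}  B2 = {0, 1, 4}  B3 = {0, 3, 4}
Tree: B1–B2, B2–B3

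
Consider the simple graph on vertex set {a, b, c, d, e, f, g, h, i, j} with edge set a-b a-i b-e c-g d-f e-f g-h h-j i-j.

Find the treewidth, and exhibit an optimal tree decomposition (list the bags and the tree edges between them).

The largest bag has 2 vertices, giving width 1; this decomposition certifies tw(G) ≤ 1. G has an edge, so its treewidth is at least 1. Combining the bounds, tw(G) = 1.

Treewidth 1.
One optimal decomposition is:
Bags: B1 = {c, g}  B2 = {g, h}  B3 = {h, j}  B4 = {i, j}  B5 = {a, i}  B6 = {a, b}  B7 = {b, e}  B8 = {e, f}  B9 = {d, f}
Tree: B1–B2, B2–B3, B3–B4, B4–B5, B5–B6, B6–B7, B7–B8, B8–B9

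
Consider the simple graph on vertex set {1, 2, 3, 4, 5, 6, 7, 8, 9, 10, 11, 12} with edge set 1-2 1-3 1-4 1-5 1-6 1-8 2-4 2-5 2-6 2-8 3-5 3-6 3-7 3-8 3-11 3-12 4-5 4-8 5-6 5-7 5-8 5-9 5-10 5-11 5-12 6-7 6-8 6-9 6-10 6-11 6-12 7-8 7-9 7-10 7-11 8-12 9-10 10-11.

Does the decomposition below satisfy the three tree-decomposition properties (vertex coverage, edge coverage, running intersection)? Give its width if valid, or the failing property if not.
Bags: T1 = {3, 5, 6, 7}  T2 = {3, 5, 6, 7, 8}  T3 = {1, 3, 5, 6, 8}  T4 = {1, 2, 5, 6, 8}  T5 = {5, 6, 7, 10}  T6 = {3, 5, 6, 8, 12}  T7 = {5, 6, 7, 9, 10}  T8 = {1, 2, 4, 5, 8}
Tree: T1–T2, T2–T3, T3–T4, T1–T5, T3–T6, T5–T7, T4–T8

A tree decomposition must satisfy three properties: every vertex lies in some bag; for every edge, both endpoints lie together in some bag; and for every vertex, the bags containing it form a connected subtree. Here vertex 11 appears in no bag, so the decomposition is invalid.

No — vertex 11 appears in no bag.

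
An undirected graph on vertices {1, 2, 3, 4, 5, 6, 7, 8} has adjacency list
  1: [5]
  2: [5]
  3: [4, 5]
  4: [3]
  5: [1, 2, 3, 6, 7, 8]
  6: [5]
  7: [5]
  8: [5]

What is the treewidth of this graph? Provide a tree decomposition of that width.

The largest bag has 2 vertices, giving width 1; this decomposition certifies tw(G) ≤ 1. Since G has at least one edge (e.g. 1–5), it is not an edgeless graph, so tw(G) ≥ 1. The upper and lower bounds meet at 1, so that is the treewidth.

Treewidth 1.
One such decomposition:
Bags: B1 = {1, 5}  B2 = {5, 8}  B3 = {3, 5}  B4 = {2, 5}  B5 = {5, 7}  B6 = {5, 6}  B7 = {3, 4}
Tree: B1–B2, B1–B3, B1–B4, B1–B5, B4–B6, B3–B7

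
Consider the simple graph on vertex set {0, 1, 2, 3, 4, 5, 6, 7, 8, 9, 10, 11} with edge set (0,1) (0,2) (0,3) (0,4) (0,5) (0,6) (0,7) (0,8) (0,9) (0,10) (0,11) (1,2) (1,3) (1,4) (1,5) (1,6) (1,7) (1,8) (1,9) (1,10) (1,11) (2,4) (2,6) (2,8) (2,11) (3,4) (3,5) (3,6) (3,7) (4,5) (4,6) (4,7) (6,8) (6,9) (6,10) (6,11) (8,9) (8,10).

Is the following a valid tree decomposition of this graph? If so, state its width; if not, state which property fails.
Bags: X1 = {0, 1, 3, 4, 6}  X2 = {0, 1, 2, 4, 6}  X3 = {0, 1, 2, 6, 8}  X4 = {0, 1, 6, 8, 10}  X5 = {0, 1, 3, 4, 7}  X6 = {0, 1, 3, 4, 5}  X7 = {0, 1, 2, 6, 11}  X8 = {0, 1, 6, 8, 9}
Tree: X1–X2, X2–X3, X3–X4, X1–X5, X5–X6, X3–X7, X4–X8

Yes; width 4.

Vertex coverage: the bags together contain {0, 1, 2, 3, 4, 5, 6, 7, 8, 9, 10, 11}, the full vertex set. Edge coverage: each edge of G has both endpoints in at least one bag. Running intersection: for every vertex, the bags containing it form a connected subtree. All three properties hold, so this is a valid tree decomposition of width max|bag| − 1 = 4, and hence tw(G) ≤ 4.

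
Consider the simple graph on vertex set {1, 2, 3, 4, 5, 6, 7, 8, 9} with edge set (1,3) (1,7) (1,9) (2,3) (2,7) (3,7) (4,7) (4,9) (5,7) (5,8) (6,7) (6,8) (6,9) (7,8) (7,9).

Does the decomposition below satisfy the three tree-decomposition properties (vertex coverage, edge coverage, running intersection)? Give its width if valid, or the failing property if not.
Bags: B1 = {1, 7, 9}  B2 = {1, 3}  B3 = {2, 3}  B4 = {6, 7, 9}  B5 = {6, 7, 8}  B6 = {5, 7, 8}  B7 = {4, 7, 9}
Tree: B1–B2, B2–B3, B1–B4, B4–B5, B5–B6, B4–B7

A tree decomposition must satisfy three properties: every vertex lies in some bag; for every edge, both endpoints lie together in some bag; and for every vertex, the bags containing it form a connected subtree. Here edge (7,3) lies in no bag, so the decomposition is invalid.

No — edge (7,3) lies in no bag.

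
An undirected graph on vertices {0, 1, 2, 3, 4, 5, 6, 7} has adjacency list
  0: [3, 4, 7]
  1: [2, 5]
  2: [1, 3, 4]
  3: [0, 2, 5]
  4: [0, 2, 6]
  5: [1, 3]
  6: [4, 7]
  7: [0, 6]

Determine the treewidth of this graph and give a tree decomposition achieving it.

Treewidth 2.
One such decomposition:
Bags: B1 = {1, 2, 5}  B2 = {2, 3, 5}  B3 = {2, 3, 4}  B4 = {0, 3, 4}  B5 = {0, 4, 6}  B6 = {0, 6, 7}
Tree: B1–B2, B2–B3, B3–B4, B4–B5, B5–B6

Each bag holds 3 vertices, so the decomposition has width 2, which upper-bounds the treewidth. The edges 1–5–3–2–1 form a cycle, so G is not a tree and its treewidth is at least 2. Hence tw(G) = 2 exactly.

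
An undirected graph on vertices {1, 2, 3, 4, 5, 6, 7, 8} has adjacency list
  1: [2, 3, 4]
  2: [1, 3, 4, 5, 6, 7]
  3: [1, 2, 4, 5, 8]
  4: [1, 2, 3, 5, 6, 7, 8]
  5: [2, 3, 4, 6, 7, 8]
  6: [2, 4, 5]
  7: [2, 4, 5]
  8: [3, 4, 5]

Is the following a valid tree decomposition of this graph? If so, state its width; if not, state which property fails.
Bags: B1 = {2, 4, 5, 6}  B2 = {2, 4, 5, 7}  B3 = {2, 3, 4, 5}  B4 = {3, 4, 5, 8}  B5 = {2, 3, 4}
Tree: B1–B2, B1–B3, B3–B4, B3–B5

No — vertex 1 appears in no bag.

A tree decomposition must satisfy three properties: every vertex lies in some bag; for every edge, both endpoints lie together in some bag; and for every vertex, the bags containing it form a connected subtree. Here vertex 1 appears in no bag, so the decomposition is invalid.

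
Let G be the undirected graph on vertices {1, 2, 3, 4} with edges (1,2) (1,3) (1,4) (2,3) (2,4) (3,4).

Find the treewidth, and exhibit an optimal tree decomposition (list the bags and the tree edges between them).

A single bag containing all 4 vertices is trivially a valid decomposition of width 3. Conversely, {1, 2, 3, 4} is a clique of size 4, and the vertices of any clique must share a bag in every tree decomposition; so some bag has ≥ 4 vertices and tw(G) ≥ 3. Combining the bounds, tw(G) = 3.

Treewidth 3.
One such decomposition:
Bags: B1 = {1, 2, 3, 4}
Tree: (single bag)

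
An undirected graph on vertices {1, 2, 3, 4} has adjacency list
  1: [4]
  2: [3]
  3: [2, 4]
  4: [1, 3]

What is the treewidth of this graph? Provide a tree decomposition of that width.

Treewidth 1.
One optimal decomposition is:
Bags: B1 = {2, 3}  B2 = {3, 4}  B3 = {1, 4}
Tree: B1–B2, B2–B3

Each bag holds 2 vertices, so the decomposition has width 1, which upper-bounds the treewidth. Any graph with an edge has treewidth ≥ 1, and G has the edge 2–3. Combining the bounds, tw(G) = 1.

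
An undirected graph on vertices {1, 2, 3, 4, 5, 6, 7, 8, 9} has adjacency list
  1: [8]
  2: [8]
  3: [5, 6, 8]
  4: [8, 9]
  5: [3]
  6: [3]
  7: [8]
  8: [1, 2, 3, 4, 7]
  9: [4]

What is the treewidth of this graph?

1

A width-1 tree decomposition is:
Bags: B1 = {4, 8}  B2 = {2, 8}  B3 = {4, 9}  B4 = {3, 8}  B5 = {3, 5}  B6 = {1, 8}  B7 = {3, 6}  B8 = {7, 8}
Tree: B1–B2, B1–B3, B1–B4, B4–B5, B1–B6, B4–B7, B6–B8
The largest bag has 2 vertices, giving width 1; this decomposition certifies tw(G) ≤ 1. Since G has at least one edge (e.g. 4–8), it is not an edgeless graph, so tw(G) ≥ 1. Hence tw(G) = 1 exactly.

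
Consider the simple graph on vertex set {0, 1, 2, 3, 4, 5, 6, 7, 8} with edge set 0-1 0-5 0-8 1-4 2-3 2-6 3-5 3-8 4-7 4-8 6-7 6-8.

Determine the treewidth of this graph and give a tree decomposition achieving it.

Treewidth 3.
Bags: B1 = {0, 1, 4, 5}  B2 = {0, 4, 5, 8}  B3 = {3, 4, 5, 8}  B4 = {3, 4, 7, 8}  B5 = {3, 6, 7, 8}  B6 = {2, 3, 6, 7}
Tree: B1–B2, B2–B3, B3–B4, B4–B5, B5–B6

The largest bag has 4 vertices, giving width 3; this decomposition certifies tw(G) ≤ 3. For the lower bound: the 4 vertex sets {0,1,5}, {4}, {8}, {2,3,6,7} are disjoint, each induces a connected subgraph, and every pair is joined by at least one edge of G. Contracting each set to a single vertex therefore yields K_{4} as a minor, and since treewidth is minor-monotone, tw(G) ≥ tw(K_{4}) = 3. Combining the bounds, tw(G) = 3.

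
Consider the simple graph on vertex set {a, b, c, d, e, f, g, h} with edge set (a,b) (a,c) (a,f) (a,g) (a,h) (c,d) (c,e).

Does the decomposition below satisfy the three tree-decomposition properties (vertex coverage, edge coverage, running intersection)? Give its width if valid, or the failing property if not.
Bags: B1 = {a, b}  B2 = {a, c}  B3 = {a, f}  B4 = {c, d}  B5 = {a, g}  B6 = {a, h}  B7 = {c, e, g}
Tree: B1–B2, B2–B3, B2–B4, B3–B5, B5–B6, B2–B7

A tree decomposition must satisfy three properties: every vertex lies in some bag; for every edge, both endpoints lie together in some bag; and for every vertex, the bags containing it form a connected subtree. Here bags containing vertex g are not connected in the tree, so the decomposition is invalid.

No — bags containing vertex g are not connected in the tree.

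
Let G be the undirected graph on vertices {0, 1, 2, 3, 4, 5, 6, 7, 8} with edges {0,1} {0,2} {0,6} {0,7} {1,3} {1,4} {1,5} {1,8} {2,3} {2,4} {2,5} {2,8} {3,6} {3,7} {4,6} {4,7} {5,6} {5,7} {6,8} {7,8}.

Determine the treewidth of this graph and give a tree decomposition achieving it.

Treewidth 4.
One optimal decomposition is:
Bags: B1 = {1, 2, 5, 6, 7}  B2 = {0, 1, 2, 6, 7}  B3 = {1, 2, 6, 7, 8}  B4 = {1, 2, 3, 6, 7}  B5 = {1, 2, 4, 6, 7}
Tree: B1–B2, B2–B3, B3–B4, B4–B5

Every bag has size at most 5, so the width is 5 − 1 = 4 and tw(G) ≤ 4. For the lower bound: the 5 vertex sets {2,5}, {0,7}, {6,8}, {1}, {3} are disjoint, each induces a connected subgraph, and every pair is joined by at least one edge of G. Contracting each set to a single vertex therefore yields K_{5} as a minor, and since treewidth is minor-monotone, tw(G) ≥ tw(K_{5}) = 4. Therefore the treewidth is 4.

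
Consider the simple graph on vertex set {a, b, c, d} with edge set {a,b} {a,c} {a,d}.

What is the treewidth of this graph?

1

A width-1 tree decomposition is:
Bags: B1 = {a, d}  B2 = {a, b}  B3 = {a, c}
Tree: B1–B2, B2–B3
Each bag holds 2 vertices, so the decomposition has width 1, which upper-bounds the treewidth. G has an edge, so its treewidth is at least 1. Hence tw(G) = 1 exactly.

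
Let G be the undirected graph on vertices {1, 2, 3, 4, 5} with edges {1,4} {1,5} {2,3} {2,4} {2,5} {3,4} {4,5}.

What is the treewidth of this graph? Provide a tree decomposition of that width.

Treewidth 2.
One optimal decomposition is:
Bags: B1 = {2, 4, 5}  B2 = {2, 3, 4}  B3 = {1, 4, 5}
Tree: B1–B2, B1–B3

The largest bag has 3 vertices, giving width 2; this decomposition certifies tw(G) ≤ 2. Conversely, {1, 4, 5} is a clique of size 3, and the vertices of any clique must share a bag in every tree decomposition; so some bag has ≥ 3 vertices and tw(G) ≥ 2. The upper and lower bounds meet at 2, so that is the treewidth.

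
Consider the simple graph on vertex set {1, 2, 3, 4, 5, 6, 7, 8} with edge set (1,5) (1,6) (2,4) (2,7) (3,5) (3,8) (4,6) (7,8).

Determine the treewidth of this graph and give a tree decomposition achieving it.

The largest bag has 3 vertices, giving width 2; this decomposition certifies tw(G) ≤ 2. For the lower bound, G contains the cycle 7–2–4–6–1–5–3–8–7, so G is not a forest; only forests have treewidth ≤ 1, hence tw(G) ≥ 2. Hence tw(G) = 2 exactly.

Treewidth 2.
One such decomposition:
Bags: B1 = {2, 4, 7}  B2 = {4, 6, 7}  B3 = {1, 6, 7}  B4 = {1, 5, 7}  B5 = {3, 5, 7}  B6 = {3, 7, 8}
Tree: B1–B2, B2–B3, B3–B4, B4–B5, B5–B6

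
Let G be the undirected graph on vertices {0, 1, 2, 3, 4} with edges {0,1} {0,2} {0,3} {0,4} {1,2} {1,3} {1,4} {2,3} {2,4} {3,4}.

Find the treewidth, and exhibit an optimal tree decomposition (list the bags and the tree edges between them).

Treewidth 4.
One optimal decomposition is:
Bags: B1 = {0, 1, 2, 3, 4}
Tree: (single bag)

A single bag containing all 5 vertices is trivially a valid decomposition of width 4. For the lower bound, the 5 vertices {0, 1, 2, 3, 4} are pairwise adjacent, and any tree decomposition puts a clique entirely inside one bag — forcing width ≥ 4. Hence tw(G) = 4 exactly.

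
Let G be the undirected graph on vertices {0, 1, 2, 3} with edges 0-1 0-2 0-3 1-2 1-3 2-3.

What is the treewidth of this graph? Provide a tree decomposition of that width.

With just one bag of size 4, the width is 4 − 1 = 3, so tw(G) ≤ 3. For the lower bound, the 4 vertices {0, 1, 2, 3} are pairwise adjacent, and any tree decomposition puts a clique entirely inside one bag — forcing width ≥ 3. Combining the bounds, tw(G) = 3.

Treewidth 3.
One such decomposition:
Bags: B1 = {0, 1, 2, 3}
Tree: (single bag)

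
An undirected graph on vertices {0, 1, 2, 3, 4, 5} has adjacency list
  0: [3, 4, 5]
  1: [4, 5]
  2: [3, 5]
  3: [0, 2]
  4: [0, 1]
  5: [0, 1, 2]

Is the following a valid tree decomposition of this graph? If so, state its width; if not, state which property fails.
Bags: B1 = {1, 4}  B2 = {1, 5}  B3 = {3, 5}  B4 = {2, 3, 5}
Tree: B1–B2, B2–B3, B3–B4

A tree decomposition must satisfy three properties: every vertex lies in some bag; for every edge, both endpoints lie together in some bag; and for every vertex, the bags containing it form a connected subtree. Here vertex 0 appears in no bag, so the decomposition is invalid.

No — vertex 0 appears in no bag.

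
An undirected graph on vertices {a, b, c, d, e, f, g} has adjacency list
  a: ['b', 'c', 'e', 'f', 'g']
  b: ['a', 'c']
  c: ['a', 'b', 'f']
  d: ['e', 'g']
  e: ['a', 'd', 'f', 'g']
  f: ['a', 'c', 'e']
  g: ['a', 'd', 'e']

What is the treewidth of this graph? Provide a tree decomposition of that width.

Treewidth 2.
Bags: B1 = {a, e, f}  B2 = {a, c, f}  B3 = {a, b, c}  B4 = {a, e, g}  B5 = {d, e, g}
Tree: B1–B2, B2–B3, B1–B4, B4–B5

Each bag holds 3 vertices, so the decomposition has width 2, which upper-bounds the treewidth. For the lower bound, the 3 vertices {d, e, g} are pairwise adjacent, and any tree decomposition puts a clique entirely inside one bag — forcing width ≥ 2. Combining the bounds, tw(G) = 2.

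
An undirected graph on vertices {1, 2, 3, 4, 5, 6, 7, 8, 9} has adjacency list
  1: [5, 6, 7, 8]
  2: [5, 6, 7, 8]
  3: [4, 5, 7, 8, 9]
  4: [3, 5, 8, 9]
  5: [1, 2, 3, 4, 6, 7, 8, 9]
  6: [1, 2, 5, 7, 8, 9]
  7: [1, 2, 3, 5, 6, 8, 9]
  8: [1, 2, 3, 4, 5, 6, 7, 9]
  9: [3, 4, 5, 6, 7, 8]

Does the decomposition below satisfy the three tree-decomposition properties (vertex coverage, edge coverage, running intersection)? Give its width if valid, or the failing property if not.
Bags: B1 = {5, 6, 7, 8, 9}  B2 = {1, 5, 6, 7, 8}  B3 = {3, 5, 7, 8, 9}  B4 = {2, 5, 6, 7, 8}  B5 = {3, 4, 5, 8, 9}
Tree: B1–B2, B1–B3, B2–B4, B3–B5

Yes; width 4.

Checking the three conditions: (i) the bags cover all of {1, 2, 3, 4, 5, 6, 7, 8, 9}; (ii) for each edge, some bag contains both endpoints; (iii) the bags containing any fixed vertex form a subtree. All hold, so the decomposition is valid with width 5 − 1 = 4.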